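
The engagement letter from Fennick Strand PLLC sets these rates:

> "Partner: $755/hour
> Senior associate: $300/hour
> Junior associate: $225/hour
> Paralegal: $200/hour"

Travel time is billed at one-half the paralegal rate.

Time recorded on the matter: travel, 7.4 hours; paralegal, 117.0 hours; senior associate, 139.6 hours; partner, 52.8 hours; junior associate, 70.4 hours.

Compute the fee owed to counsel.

Partner: 52.8 × $755 = $39,864.00
Senior associate: 139.6 × $300 = $41,880.00
Junior associate: 70.4 × $225 = $15,840.00
Paralegal: 117.0 × $200 = $23,400.00
Subtotal: $39,864.00 + $41,880.00 + $15,840.00 + $23,400.00 = $120,984.00
Travel: 7.4 × ($200 ÷ 2) = 7.4 × $100.00 = $740.00
Total: $120,984.00 + $740.00 = $121,724.00

$121,724.00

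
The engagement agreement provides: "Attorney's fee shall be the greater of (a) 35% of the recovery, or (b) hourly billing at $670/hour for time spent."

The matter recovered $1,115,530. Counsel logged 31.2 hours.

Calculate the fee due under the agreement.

$390,435.50

(a) 35% of $1,115,530 = $390,435.50
(b) 31.2 × $670 = $20,904.00
The greater is (a): $390,435.50.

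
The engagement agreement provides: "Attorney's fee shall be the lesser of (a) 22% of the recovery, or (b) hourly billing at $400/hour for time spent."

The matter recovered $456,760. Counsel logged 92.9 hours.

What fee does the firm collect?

(a) 22% of $456,760 = $100,487.20
(b) 92.9 × $400 = $37,160.00
The lesser is (b): $37,160.00.

$37,160.00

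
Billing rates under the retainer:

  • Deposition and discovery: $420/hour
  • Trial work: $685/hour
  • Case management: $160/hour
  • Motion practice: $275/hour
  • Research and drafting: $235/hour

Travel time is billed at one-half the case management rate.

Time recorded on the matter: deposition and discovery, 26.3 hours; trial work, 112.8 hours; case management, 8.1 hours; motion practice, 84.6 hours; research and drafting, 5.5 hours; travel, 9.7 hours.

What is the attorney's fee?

$114,943.50

Deposition and discovery: 26.3 × $420 = $11,046.00
Trial work: 112.8 × $685 = $77,268.00
Case management: 8.1 × $160 = $1,296.00
Motion practice: 84.6 × $275 = $23,265.00
Research and drafting: 5.5 × $235 = $1,292.50
Subtotal: $11,046.00 + $77,268.00 + $1,296.00 + $23,265.00 + $1,292.50 = $114,167.50
Travel: 9.7 × ($160 ÷ 2) = 9.7 × $80.00 = $776.00
Total: $114,167.50 + $776.00 = $114,943.50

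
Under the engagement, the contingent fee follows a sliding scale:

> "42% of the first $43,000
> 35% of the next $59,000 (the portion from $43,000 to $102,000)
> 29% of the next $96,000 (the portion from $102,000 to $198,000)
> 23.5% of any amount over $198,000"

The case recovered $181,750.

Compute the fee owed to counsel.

$61,837.50

First $43,000 at 42% = $18,060.00
Next $59,000 at 35% = $20,650.00
Remaining $79,750 at 29% = $23,127.50
Fee: $18,060.00 + $20,650.00 + $23,127.50 = $61,837.50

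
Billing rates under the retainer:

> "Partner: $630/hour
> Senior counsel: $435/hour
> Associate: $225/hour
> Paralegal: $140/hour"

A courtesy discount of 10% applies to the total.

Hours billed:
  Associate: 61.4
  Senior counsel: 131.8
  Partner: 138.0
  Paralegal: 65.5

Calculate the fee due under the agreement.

$150,532.20

Partner: 138.0 × $630 = $86,940.00
Senior counsel: 131.8 × $435 = $57,333.00
Associate: 61.4 × $225 = $13,815.00
Paralegal: 65.5 × $140 = $9,170.00
Subtotal: $167,258.00
Less 10% discount: −$16,725.80
Total: $167,258.00 − $16,725.80 = $150,532.20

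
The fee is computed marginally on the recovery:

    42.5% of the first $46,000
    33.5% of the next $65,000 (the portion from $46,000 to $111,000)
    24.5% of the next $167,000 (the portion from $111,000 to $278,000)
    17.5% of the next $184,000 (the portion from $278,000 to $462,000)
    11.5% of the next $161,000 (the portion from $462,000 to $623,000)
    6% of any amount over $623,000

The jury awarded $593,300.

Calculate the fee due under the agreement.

$129,539.50

First $46,000 at 42.5% = $19,550.00
Next $65,000 at 33.5% = $21,775.00
Next $167,000 at 24.5% = $40,915.00
Next $184,000 at 17.5% = $32,200.00
Remaining $131,300 at 11.5% = $15,099.50
Fee: $19,550.00 + $21,775.00 + $40,915.00 + $32,200.00 + $15,099.50 = $129,539.50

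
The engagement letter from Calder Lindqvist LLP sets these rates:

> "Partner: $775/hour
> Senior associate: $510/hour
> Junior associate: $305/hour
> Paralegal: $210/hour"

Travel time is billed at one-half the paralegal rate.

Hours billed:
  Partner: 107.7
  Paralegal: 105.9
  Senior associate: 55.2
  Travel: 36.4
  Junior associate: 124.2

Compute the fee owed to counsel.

$175,561.50

Partner: 107.7 × $775 = $83,467.50
Senior associate: 55.2 × $510 = $28,152.00
Junior associate: 124.2 × $305 = $37,881.00
Paralegal: 105.9 × $210 = $22,239.00
Subtotal: $83,467.50 + $28,152.00 + $37,881.00 + $22,239.00 = $171,739.50
Travel: 36.4 × ($210 ÷ 2) = 36.4 × $105.00 = $3,822.00
Total: $171,739.50 + $3,822.00 = $175,561.50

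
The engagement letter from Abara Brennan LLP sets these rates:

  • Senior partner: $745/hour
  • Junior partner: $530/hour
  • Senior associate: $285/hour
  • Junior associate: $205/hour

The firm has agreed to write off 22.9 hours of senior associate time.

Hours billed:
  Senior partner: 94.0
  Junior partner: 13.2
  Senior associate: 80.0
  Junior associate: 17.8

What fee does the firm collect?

$96,948.50

Senior partner: 94.0 × $745 = $70,030.00
Junior partner: 13.2 × $530 = $6,996.00
Senior associate: 80.0 × $285 = $22,800.00
Junior associate: 17.8 × $205 = $3,649.00
Subtotal: $103,475.00
Write-off: 22.9 × $285 = $6,526.50
Total: $103,475.00 − $6,526.50 = $96,948.50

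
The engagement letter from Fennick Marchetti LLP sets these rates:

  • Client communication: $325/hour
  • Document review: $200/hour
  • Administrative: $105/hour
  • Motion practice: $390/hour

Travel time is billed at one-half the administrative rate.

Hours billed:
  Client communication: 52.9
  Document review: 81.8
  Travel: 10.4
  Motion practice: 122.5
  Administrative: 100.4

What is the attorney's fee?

Client communication: 52.9 × $325 = $17,192.50
Document review: 81.8 × $200 = $16,360.00
Administrative: 100.4 × $105 = $10,542.00
Motion practice: 122.5 × $390 = $47,775.00
Subtotal: $17,192.50 + $16,360.00 + $10,542.00 + $47,775.00 = $91,869.50
Travel: 10.4 × ($105 ÷ 2) = 10.4 × $52.50 = $546.00
Total: $91,869.50 + $546.00 = $92,415.50

$92,415.50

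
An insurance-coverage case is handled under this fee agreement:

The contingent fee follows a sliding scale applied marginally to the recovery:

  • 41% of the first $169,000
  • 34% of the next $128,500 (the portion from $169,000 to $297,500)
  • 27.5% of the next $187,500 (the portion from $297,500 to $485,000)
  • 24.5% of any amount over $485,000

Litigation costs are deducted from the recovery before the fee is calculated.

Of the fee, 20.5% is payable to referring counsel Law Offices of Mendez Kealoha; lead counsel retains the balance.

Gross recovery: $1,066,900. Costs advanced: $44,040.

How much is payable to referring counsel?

Fee base (net of costs): $1,066,900 − $44,040 = $1,022,860
First $169,000 at 41% = $69,290.00
Next $128,500 at 34% = $43,690.00
Next $187,500 at 27.5% = $51,562.50
Remaining $537,860 at 24.5% = $131,775.70
Fee: $69,290.00 + $43,690.00 + $51,562.50 + $131,775.70 = $296,318.20
Referral share: 20.5% of $296,318.20 = $60,745.23; lead counsel retains $296,318.20 − $60,745.23 = $235,572.97.

$60,745.23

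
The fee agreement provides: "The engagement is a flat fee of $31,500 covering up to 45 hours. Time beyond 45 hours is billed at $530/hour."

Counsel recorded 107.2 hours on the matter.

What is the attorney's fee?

$64,466.00

Flat fee: $31,500.00
Excess hours: 107.2 − 45 = 62.2
Overrun: 62.2 × $530 = $32,966.00
Total: $31,500.00 + $32,966.00 = $64,466.00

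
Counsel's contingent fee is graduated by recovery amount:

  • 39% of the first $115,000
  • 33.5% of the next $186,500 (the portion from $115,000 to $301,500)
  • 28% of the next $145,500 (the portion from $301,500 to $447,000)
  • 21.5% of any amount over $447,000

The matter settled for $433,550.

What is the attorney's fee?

First $115,000 at 39% = $44,850.00
Next $186,500 at 33.5% = $62,477.50
Remaining $132,050 at 28% = $36,974.00
Fee: $44,850.00 + $62,477.50 + $36,974.00 = $144,301.50

$144,301.50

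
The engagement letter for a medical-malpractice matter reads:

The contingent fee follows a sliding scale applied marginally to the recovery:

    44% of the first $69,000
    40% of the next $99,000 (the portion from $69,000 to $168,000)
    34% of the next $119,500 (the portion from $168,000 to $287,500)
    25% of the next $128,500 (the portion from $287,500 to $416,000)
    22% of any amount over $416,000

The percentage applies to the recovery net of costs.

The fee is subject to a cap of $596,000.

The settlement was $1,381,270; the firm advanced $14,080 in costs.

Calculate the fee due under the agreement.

Fee base (net of costs): $1,381,270 − $14,080 = $1,367,190
First $69,000 at 44% = $30,360.00
Next $99,000 at 40% = $39,600.00
Next $119,500 at 34% = $40,630.00
Next $128,500 at 25% = $32,125.00
Remaining $951,190 at 22% = $209,261.80
Fee: $30,360.00 + $39,600.00 + $40,630.00 + $32,125.00 + $209,261.80 = $351,976.80
$351,976.80 is under the $596,000 cap.

$351,976.80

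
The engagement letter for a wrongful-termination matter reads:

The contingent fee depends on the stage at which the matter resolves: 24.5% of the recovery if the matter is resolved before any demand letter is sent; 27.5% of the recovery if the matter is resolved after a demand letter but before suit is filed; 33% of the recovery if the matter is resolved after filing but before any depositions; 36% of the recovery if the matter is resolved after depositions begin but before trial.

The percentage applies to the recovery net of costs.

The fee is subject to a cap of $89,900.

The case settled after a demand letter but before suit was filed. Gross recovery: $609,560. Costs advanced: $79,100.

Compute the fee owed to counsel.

Fee base (net of costs): $609,560 − $79,100 = $530,460
The matter settled after a demand letter but before suit was filed, so the 27.5% rate applies.
$530,460 × 27.5% = $145,876.50
$145,876.50 exceeds the $89,900 cap, so the fee is capped at $89,900.00.

$89,900.00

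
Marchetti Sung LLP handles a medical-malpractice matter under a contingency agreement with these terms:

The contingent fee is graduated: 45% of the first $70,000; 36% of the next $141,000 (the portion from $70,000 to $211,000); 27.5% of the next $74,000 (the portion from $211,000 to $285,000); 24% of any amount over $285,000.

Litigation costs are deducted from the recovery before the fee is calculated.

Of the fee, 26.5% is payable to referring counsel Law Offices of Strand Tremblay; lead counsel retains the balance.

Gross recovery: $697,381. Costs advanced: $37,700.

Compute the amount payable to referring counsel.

$51,021.36

Fee base (net of costs): $697,381 − $37,700 = $659,681
First $70,000 at 45% = $31,500.00
Next $141,000 at 36% = $50,760.00
Next $74,000 at 27.5% = $20,350.00
Remaining $374,681 at 24% = $89,923.44
Fee: $31,500.00 + $50,760.00 + $20,350.00 + $89,923.44 = $192,533.44
Referral share: 26.5% of $192,533.44 = $51,021.36; lead counsel retains $192,533.44 − $51,021.36 = $141,512.08.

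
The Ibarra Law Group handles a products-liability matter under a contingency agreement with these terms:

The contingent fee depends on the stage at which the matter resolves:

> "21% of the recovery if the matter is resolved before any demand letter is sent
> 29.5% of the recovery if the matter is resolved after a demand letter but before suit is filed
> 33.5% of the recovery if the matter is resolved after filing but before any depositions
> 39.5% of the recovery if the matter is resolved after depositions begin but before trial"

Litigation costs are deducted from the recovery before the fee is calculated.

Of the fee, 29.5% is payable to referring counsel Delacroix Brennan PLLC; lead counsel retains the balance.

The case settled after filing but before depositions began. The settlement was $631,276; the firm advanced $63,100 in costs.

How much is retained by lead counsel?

Fee base (net of costs): $631,276 − $63,100 = $568,176
The matter settled after filing but before depositions began, so the 33.5% rate applies.
$568,176 × 33.5% = $190,338.96
Referral share: 29.5% of $190,338.96 = $56,149.99; lead counsel retains $190,338.96 − $56,149.99 = $134,188.97.

$134,188.97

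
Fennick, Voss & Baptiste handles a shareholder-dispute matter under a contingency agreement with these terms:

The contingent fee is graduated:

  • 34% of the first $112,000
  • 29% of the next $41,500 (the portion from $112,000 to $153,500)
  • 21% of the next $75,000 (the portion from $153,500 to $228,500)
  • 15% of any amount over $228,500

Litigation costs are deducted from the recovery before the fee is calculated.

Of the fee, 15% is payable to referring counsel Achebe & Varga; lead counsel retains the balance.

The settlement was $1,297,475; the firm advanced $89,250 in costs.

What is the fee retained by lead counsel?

$180,900.19

Fee base (net of costs): $1,297,475 − $89,250 = $1,208,225
First $112,000 at 34% = $38,080.00
Next $41,500 at 29% = $12,035.00
Next $75,000 at 21% = $15,750.00
Remaining $979,725 at 15% = $146,958.75
Fee: $38,080.00 + $12,035.00 + $15,750.00 + $146,958.75 = $212,823.75
Referral share: 15% of $212,823.75 = $31,923.56; lead counsel retains $212,823.75 − $31,923.56 = $180,900.19.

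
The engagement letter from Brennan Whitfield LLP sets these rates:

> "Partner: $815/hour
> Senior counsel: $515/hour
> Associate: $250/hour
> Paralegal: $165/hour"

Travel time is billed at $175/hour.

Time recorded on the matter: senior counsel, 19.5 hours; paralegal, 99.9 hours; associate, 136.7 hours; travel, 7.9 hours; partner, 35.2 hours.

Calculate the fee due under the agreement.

$90,771.50

Partner: 35.2 × $815 = $28,688.00
Senior counsel: 19.5 × $515 = $10,042.50
Associate: 136.7 × $250 = $34,175.00
Paralegal: 99.9 × $165 = $16,483.50
Subtotal: $28,688.00 + $10,042.50 + $34,175.00 + $16,483.50 = $89,389.00
Travel: 7.9 × $175 = $1,382.50
Total: $89,389.00 + $1,382.50 = $90,771.50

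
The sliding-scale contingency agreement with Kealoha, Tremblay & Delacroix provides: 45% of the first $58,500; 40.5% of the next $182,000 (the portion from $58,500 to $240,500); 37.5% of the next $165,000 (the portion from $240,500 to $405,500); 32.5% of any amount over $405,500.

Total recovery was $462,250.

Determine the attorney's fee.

First $58,500 at 45% = $26,325.00
Next $182,000 at 40.5% = $73,710.00
Next $165,000 at 37.5% = $61,875.00
Remaining $56,750 at 32.5% = $18,443.75
Fee: $26,325.00 + $73,710.00 + $61,875.00 + $18,443.75 = $180,353.75

$180,353.75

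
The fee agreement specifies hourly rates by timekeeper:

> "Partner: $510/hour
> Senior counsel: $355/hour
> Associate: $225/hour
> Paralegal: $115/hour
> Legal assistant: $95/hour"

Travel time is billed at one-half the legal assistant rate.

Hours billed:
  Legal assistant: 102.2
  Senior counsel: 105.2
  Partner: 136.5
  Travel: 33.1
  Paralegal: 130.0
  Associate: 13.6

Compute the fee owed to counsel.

$136,252.25

Partner: 136.5 × $510 = $69,615.00
Senior counsel: 105.2 × $355 = $37,346.00
Associate: 13.6 × $225 = $3,060.00
Paralegal: 130.0 × $115 = $14,950.00
Legal assistant: 102.2 × $95 = $9,709.00
Subtotal: $69,615.00 + $37,346.00 + $3,060.00 + $14,950.00 + $9,709.00 = $134,680.00
Travel: 33.1 × ($95 ÷ 2) = 33.1 × $47.50 = $1,572.25
Total: $134,680.00 + $1,572.25 = $136,252.25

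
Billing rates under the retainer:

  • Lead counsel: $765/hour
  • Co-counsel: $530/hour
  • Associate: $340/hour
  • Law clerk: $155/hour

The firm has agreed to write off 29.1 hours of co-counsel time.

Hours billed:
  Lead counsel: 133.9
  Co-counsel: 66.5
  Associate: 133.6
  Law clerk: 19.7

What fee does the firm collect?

Lead counsel: 133.9 × $765 = $102,433.50
Co-counsel: 66.5 × $530 = $35,245.00
Associate: 133.6 × $340 = $45,424.00
Law clerk: 19.7 × $155 = $3,053.50
Subtotal: $186,156.00
Write-off: 29.1 × $530 = $15,423.00
Total: $186,156.00 − $15,423.00 = $170,733.00

$170,733.00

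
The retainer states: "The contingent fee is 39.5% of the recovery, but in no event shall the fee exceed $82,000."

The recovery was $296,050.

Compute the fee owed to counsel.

$82,000.00

39.5% of $296,050 = $116,939.75
That exceeds the $82,000 cap, so the fee is capped at $82,000.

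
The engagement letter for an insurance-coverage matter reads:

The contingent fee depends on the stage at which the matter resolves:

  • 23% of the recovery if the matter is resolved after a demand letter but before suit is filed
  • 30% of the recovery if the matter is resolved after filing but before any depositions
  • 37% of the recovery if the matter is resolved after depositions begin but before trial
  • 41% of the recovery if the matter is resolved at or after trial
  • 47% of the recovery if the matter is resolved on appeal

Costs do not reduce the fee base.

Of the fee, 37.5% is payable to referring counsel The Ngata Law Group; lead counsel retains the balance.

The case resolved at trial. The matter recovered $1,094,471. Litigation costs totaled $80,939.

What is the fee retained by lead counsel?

Fee base is the gross recovery, $1,094,471; costs are reimbursed separately.
The matter resolved at trial, so the 41% rate applies.
$1,094,471 × 41% = $448,733.11
Referral share: 37.5% of $448,733.11 = $168,274.92; lead counsel retains $448,733.11 − $168,274.92 = $280,458.19.

$280,458.19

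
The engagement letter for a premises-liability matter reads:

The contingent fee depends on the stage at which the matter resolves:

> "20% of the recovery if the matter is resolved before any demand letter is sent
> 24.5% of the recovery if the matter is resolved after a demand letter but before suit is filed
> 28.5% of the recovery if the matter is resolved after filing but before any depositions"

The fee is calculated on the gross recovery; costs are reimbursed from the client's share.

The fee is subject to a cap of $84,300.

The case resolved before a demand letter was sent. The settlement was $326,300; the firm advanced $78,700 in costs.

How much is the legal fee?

Fee base is the gross recovery, $326,300; costs are reimbursed separately.
The matter resolved before a demand letter was sent, so the 20% rate applies.
$326,300 × 20% = $65,260.00
$65,260.00 is under the $84,300 cap.

$65,260.00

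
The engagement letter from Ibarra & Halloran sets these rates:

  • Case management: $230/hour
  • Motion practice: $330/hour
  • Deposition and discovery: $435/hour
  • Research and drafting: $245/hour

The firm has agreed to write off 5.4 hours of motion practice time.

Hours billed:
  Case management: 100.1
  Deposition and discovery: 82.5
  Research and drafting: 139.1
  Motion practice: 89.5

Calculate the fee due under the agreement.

$120,743.00

Case management: 100.1 × $230 = $23,023.00
Motion practice: 89.5 × $330 = $29,535.00
Deposition and discovery: 82.5 × $435 = $35,887.50
Research and drafting: 139.1 × $245 = $34,079.50
Subtotal: $122,525.00
Write-off: 5.4 × $330 = $1,782.00
Total: $122,525.00 − $1,782.00 = $120,743.00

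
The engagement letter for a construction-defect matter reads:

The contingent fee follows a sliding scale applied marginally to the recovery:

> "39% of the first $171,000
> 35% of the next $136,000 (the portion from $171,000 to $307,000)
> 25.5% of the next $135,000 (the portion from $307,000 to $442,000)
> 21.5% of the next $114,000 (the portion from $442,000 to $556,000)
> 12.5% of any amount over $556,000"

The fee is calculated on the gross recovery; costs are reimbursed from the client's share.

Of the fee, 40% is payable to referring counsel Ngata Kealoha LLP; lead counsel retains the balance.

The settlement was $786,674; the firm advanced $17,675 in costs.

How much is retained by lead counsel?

Fee base is the gross recovery, $786,674; costs are reimbursed separately.
First $171,000 at 39% = $66,690.00
Next $136,000 at 35% = $47,600.00
Next $135,000 at 25.5% = $34,425.00
Next $114,000 at 21.5% = $24,510.00
Remaining $230,674 at 12.5% = $28,834.25
Fee: $66,690.00 + $47,600.00 + $34,425.00 + $24,510.00 + $28,834.25 = $202,059.25
Referral share: 40% of $202,059.25 = $80,823.70; lead counsel retains $202,059.25 − $80,823.70 = $121,235.55.

$121,235.55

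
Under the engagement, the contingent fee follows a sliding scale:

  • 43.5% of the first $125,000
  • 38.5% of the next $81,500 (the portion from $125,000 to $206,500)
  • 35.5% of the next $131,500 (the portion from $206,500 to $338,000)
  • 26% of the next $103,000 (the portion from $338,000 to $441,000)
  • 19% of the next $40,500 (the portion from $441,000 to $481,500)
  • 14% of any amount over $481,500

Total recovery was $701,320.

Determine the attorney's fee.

$197,684.80

First $125,000 at 43.5% = $54,375.00
Next $81,500 at 38.5% = $31,377.50
Next $131,500 at 35.5% = $46,682.50
Next $103,000 at 26% = $26,780.00
Next $40,500 at 19% = $7,695.00
Remaining $219,820 at 14% = $30,774.80
Fee: $54,375.00 + $31,377.50 + $46,682.50 + $26,780.00 + $7,695.00 + $30,774.80 = $197,684.80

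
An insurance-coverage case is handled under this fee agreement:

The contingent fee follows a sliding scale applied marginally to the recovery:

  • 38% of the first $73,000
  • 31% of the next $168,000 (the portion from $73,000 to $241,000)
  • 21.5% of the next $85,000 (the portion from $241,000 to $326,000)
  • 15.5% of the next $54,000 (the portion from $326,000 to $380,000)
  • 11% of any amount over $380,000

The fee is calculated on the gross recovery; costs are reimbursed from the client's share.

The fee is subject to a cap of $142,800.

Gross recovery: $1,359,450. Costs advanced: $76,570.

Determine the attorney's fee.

Fee base is the gross recovery, $1,359,450; costs are reimbursed separately.
First $73,000 at 38% = $27,740.00
Next $168,000 at 31% = $52,080.00
Next $85,000 at 21.5% = $18,275.00
Next $54,000 at 15.5% = $8,370.00
Remaining $979,450 at 11% = $107,739.50
Fee: $27,740.00 + $52,080.00 + $18,275.00 + $8,370.00 + $107,739.50 = $214,204.50
$214,204.50 exceeds the $142,800 cap, so the fee is capped at $142,800.00.

$142,800.00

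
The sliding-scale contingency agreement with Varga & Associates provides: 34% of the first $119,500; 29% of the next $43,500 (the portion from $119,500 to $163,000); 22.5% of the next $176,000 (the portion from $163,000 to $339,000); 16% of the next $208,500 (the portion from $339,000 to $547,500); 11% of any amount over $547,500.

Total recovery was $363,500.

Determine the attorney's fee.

$96,765.00

First $119,500 at 34% = $40,630.00
Next $43,500 at 29% = $12,615.00
Next $176,000 at 22.5% = $39,600.00
Remaining $24,500 at 16% = $3,920.00
Fee: $40,630.00 + $12,615.00 + $39,600.00 + $3,920.00 = $96,765.00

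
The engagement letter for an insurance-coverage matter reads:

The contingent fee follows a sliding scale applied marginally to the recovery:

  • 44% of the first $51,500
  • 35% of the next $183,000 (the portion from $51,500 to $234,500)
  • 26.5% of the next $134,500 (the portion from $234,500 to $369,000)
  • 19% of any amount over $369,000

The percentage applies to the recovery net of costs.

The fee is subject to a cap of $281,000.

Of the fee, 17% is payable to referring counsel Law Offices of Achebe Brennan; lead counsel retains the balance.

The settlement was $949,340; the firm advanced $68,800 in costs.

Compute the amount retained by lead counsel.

$182,222.43

Fee base (net of costs): $949,340 − $68,800 = $880,540
First $51,500 at 44% = $22,660.00
Next $183,000 at 35% = $64,050.00
Next $134,500 at 26.5% = $35,642.50
Remaining $511,540 at 19% = $97,192.60
Fee: $22,660.00 + $64,050.00 + $35,642.50 + $97,192.60 = $219,545.10
$219,545.10 is under the $281,000 cap.
Referral share: 17% of $219,545.10 = $37,322.67; lead counsel retains $219,545.10 − $37,322.67 = $182,222.43.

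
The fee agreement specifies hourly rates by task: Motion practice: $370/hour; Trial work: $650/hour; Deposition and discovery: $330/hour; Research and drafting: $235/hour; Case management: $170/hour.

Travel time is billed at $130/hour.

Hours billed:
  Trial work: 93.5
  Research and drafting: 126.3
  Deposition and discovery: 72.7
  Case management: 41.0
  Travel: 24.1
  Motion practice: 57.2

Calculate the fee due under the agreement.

$145,713.50

Motion practice: 57.2 × $370 = $21,164.00
Trial work: 93.5 × $650 = $60,775.00
Deposition and discovery: 72.7 × $330 = $23,991.00
Research and drafting: 126.3 × $235 = $29,680.50
Case management: 41.0 × $170 = $6,970.00
Subtotal: $21,164.00 + $60,775.00 + $23,991.00 + $29,680.50 + $6,970.00 = $142,580.50
Travel: 24.1 × $130 = $3,133.00
Total: $142,580.50 + $3,133.00 = $145,713.50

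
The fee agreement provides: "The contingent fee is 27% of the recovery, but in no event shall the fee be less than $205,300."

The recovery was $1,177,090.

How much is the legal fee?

$317,814.30

27% of $1,177,090 = $317,814.30
That exceeds the $205,300 minimum.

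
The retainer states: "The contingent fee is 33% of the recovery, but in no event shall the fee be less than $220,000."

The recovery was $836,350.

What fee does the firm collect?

$275,995.50

33% of $836,350 = $275,995.50
That exceeds the $220,000 minimum.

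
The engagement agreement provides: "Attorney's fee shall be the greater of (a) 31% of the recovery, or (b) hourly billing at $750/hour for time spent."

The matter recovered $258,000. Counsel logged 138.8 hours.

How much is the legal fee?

$104,100.00

(a) 31% of $258,000 = $79,980.00
(b) 138.8 × $750 = $104,100.00
The greater is (b): $104,100.00.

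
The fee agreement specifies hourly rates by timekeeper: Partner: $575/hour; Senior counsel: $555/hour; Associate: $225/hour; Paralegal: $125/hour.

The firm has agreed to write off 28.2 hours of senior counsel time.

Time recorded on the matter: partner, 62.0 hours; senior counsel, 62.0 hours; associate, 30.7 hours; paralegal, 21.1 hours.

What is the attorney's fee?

Partner: 62.0 × $575 = $35,650.00
Senior counsel: 62.0 × $555 = $34,410.00
Associate: 30.7 × $225 = $6,907.50
Paralegal: 21.1 × $125 = $2,637.50
Subtotal: $79,605.00
Write-off: 28.2 × $555 = $15,651.00
Total: $79,605.00 − $15,651.00 = $63,954.00

$63,954.00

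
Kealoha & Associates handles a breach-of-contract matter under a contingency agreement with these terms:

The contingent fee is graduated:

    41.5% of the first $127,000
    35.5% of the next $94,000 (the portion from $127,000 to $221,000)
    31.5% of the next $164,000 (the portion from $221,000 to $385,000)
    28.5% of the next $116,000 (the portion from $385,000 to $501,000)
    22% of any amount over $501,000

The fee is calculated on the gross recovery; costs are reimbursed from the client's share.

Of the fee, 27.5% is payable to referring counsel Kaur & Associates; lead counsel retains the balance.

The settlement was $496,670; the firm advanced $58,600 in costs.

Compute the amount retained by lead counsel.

$122,931.69

Fee base is the gross recovery, $496,670; costs are reimbursed separately.
First $127,000 at 41.5% = $52,705.00
Next $94,000 at 35.5% = $33,370.00
Next $164,000 at 31.5% = $51,660.00
Remaining $111,670 at 28.5% = $31,825.95
Fee: $52,705.00 + $33,370.00 + $51,660.00 + $31,825.95 = $169,560.95
Referral share: 27.5% of $169,560.95 = $46,629.26; lead counsel retains $169,560.95 − $46,629.26 = $122,931.69.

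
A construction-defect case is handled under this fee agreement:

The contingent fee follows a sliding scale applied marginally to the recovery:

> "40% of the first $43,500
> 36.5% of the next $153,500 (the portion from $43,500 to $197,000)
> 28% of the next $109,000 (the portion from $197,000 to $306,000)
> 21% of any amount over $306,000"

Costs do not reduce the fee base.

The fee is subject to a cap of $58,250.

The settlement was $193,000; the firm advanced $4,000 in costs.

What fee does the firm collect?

Fee base is the gross recovery, $193,000; costs are reimbursed separately.
First $43,500 at 40% = $17,400.00
Remaining $149,500 at 36.5% = $54,567.50
Fee: $17,400.00 + $54,567.50 = $71,967.50
$71,967.50 exceeds the $58,250 cap, so the fee is capped at $58,250.00.

$58,250.00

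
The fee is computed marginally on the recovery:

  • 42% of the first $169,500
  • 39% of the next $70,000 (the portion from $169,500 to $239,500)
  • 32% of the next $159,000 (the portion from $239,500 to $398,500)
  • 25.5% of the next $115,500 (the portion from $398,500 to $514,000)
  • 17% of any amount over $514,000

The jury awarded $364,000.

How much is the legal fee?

First $169,500 at 42% = $71,190.00
Next $70,000 at 39% = $27,300.00
Remaining $124,500 at 32% = $39,840.00
Fee: $71,190.00 + $27,300.00 + $39,840.00 = $138,330.00

$138,330.00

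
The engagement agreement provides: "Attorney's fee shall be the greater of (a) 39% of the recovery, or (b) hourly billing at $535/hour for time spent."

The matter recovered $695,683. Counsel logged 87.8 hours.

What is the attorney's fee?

(a) 39% of $695,683 = $271,316.37
(b) 87.8 × $535 = $46,973.00
The greater is (a): $271,316.37.

$271,316.37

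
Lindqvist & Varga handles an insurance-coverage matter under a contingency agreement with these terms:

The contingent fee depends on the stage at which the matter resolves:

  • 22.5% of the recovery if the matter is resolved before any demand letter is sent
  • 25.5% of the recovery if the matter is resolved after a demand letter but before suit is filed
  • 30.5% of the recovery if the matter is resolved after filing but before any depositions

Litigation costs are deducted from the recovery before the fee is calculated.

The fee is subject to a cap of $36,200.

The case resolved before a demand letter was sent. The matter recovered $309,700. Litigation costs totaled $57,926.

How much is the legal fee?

Fee base (net of costs): $309,700 − $57,926 = $251,774
The matter resolved before a demand letter was sent, so the 22.5% rate applies.
$251,774 × 22.5% = $56,649.15
$56,649.15 exceeds the $36,200 cap, so the fee is capped at $36,200.00.

$36,200.00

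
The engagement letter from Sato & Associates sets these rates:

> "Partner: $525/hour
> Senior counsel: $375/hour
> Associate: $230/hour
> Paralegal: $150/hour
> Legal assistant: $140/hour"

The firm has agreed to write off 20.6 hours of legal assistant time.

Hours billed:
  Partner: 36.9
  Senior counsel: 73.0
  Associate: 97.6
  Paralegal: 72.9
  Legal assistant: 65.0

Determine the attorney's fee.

Partner: 36.9 × $525 = $19,372.50
Senior counsel: 73.0 × $375 = $27,375.00
Associate: 97.6 × $230 = $22,448.00
Paralegal: 72.9 × $150 = $10,935.00
Legal assistant: 65.0 × $140 = $9,100.00
Subtotal: $89,230.50
Write-off: 20.6 × $140 = $2,884.00
Total: $89,230.50 − $2,884.00 = $86,346.50

$86,346.50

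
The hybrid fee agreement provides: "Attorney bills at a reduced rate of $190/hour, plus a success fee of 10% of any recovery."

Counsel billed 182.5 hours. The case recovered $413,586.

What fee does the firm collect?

$76,033.60

Hourly: 182.5 × $190 = $34,675.00
Success fee: 10% of $413,586 = $41,358.60
Total: $34,675.00 + $41,358.60 = $76,033.60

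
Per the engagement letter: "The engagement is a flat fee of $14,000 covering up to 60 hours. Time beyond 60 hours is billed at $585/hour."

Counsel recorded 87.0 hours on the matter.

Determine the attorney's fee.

Flat fee: $14,000.00
Excess hours: 87.0 − 60 = 27.0
Overrun: 27.0 × $585 = $15,795.00
Total: $14,000.00 + $15,795.00 = $29,795.00

$29,795.00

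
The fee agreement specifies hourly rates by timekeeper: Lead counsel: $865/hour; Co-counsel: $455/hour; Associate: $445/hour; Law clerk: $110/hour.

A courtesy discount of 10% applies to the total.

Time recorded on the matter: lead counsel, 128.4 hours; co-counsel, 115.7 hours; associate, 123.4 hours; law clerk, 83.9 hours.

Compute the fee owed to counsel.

$205,066.35

Lead counsel: 128.4 × $865 = $111,066.00
Co-counsel: 115.7 × $455 = $52,643.50
Associate: 123.4 × $445 = $54,913.00
Law clerk: 83.9 × $110 = $9,229.00
Subtotal: $227,851.50
Less 10% discount: −$22,785.15
Total: $227,851.50 − $22,785.15 = $205,066.35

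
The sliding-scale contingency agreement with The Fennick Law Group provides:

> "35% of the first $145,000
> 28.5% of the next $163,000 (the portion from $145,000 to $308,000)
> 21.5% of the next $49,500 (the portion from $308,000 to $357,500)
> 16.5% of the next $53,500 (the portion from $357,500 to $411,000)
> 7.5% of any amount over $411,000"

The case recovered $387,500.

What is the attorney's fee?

First $145,000 at 35% = $50,750.00
Next $163,000 at 28.5% = $46,455.00
Next $49,500 at 21.5% = $10,642.50
Remaining $30,000 at 16.5% = $4,950.00
Fee: $50,750.00 + $46,455.00 + $10,642.50 + $4,950.00 = $112,797.50

$112,797.50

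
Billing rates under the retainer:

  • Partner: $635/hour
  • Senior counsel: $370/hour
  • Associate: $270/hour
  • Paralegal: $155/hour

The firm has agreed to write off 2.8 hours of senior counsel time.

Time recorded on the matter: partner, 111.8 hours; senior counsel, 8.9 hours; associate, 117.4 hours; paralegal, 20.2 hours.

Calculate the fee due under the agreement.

Partner: 111.8 × $635 = $70,993.00
Senior counsel: 8.9 × $370 = $3,293.00
Associate: 117.4 × $270 = $31,698.00
Paralegal: 20.2 × $155 = $3,131.00
Subtotal: $109,115.00
Write-off: 2.8 × $370 = $1,036.00
Total: $109,115.00 − $1,036.00 = $108,079.00

$108,079.00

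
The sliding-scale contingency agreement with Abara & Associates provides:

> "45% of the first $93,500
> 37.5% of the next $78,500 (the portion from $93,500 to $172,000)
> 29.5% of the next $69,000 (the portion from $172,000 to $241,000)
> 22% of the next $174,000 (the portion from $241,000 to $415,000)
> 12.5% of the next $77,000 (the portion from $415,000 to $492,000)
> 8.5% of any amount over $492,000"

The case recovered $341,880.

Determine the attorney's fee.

First $93,500 at 45% = $42,075.00
Next $78,500 at 37.5% = $29,437.50
Next $69,000 at 29.5% = $20,355.00
Remaining $100,880 at 22% = $22,193.60
Fee: $42,075.00 + $29,437.50 + $20,355.00 + $22,193.60 = $114,061.10

$114,061.10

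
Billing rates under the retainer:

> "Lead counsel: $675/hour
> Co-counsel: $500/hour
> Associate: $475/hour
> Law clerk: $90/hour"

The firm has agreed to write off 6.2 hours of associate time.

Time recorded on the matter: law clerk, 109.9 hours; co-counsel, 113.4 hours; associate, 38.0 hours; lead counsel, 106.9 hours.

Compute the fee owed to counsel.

Lead counsel: 106.9 × $675 = $72,157.50
Co-counsel: 113.4 × $500 = $56,700.00
Associate: 38.0 × $475 = $18,050.00
Law clerk: 109.9 × $90 = $9,891.00
Subtotal: $156,798.50
Write-off: 6.2 × $475 = $2,945.00
Total: $156,798.50 − $2,945.00 = $153,853.50

$153,853.50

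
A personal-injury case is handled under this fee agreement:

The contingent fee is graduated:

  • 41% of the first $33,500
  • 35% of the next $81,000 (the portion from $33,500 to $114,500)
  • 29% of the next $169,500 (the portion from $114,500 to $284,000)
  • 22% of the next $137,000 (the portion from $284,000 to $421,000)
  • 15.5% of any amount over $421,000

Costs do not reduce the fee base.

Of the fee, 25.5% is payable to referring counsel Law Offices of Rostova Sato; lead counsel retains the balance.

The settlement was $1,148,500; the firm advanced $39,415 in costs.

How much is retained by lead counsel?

$174,436.16

Fee base is the gross recovery, $1,148,500; costs are reimbursed separately.
First $33,500 at 41% = $13,735.00
Next $81,000 at 35% = $28,350.00
Next $169,500 at 29% = $49,155.00
Next $137,000 at 22% = $30,140.00
Remaining $727,500 at 15.5% = $112,762.50
Fee: $13,735.00 + $28,350.00 + $49,155.00 + $30,140.00 + $112,762.50 = $234,142.50
Referral share: 25.5% of $234,142.50 = $59,706.34; lead counsel retains $234,142.50 − $59,706.34 = $174,436.16.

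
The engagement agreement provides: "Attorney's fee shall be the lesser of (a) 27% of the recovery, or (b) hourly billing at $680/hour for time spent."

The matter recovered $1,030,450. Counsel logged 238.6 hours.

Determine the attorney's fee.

$162,248.00

(a) 27% of $1,030,450 = $278,221.50
(b) 238.6 × $680 = $162,248.00
The lesser is (b): $162,248.00.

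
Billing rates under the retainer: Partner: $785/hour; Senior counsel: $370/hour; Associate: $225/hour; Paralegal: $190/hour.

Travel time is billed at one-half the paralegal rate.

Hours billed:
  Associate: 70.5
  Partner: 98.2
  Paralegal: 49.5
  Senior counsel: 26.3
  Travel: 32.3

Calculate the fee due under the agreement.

Partner: 98.2 × $785 = $77,087.00
Senior counsel: 26.3 × $370 = $9,731.00
Associate: 70.5 × $225 = $15,862.50
Paralegal: 49.5 × $190 = $9,405.00
Subtotal: $77,087.00 + $9,731.00 + $15,862.50 + $9,405.00 = $112,085.50
Travel: 32.3 × ($190 ÷ 2) = 32.3 × $95.00 = $3,068.50
Total: $112,085.50 + $3,068.50 = $115,154.00

$115,154.00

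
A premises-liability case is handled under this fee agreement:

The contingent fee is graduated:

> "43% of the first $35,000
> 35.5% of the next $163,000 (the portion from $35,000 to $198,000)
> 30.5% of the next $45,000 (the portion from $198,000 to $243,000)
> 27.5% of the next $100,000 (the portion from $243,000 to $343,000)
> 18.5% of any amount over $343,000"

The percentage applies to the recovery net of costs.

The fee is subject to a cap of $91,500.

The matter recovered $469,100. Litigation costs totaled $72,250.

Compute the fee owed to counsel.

Fee base (net of costs): $469,100 − $72,250 = $396,850
First $35,000 at 43% = $15,050.00
Next $163,000 at 35.5% = $57,865.00
Next $45,000 at 30.5% = $13,725.00
Next $100,000 at 27.5% = $27,500.00
Remaining $53,850 at 18.5% = $9,962.25
Fee: $15,050.00 + $57,865.00 + $13,725.00 + $27,500.00 + $9,962.25 = $124,102.25
$124,102.25 exceeds the $91,500 cap, so the fee is capped at $91,500.00.

$91,500.00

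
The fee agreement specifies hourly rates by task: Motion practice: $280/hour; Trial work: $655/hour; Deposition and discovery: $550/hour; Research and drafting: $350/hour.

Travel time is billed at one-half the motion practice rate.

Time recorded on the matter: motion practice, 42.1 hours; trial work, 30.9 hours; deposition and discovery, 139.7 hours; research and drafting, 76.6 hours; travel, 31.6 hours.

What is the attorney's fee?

$140,096.50

Motion practice: 42.1 × $280 = $11,788.00
Trial work: 30.9 × $655 = $20,239.50
Deposition and discovery: 139.7 × $550 = $76,835.00
Research and drafting: 76.6 × $350 = $26,810.00
Subtotal: $11,788.00 + $20,239.50 + $76,835.00 + $26,810.00 = $135,672.50
Travel: 31.6 × ($280 ÷ 2) = 31.6 × $140.00 = $4,424.00
Total: $135,672.50 + $4,424.00 = $140,096.50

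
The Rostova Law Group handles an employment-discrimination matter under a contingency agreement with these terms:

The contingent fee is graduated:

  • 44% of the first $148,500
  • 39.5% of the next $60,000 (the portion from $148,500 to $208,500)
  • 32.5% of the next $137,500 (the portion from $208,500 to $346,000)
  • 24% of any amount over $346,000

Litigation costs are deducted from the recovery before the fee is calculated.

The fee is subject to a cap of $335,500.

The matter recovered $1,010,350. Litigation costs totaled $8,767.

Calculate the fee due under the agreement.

$291,067.42

Fee base (net of costs): $1,010,350 − $8,767 = $1,001,583
First $148,500 at 44% = $65,340.00
Next $60,000 at 39.5% = $23,700.00
Next $137,500 at 32.5% = $44,687.50
Remaining $655,583 at 24% = $157,339.92
Fee: $65,340.00 + $23,700.00 + $44,687.50 + $157,339.92 = $291,067.42
$291,067.42 is under the $335,500 cap.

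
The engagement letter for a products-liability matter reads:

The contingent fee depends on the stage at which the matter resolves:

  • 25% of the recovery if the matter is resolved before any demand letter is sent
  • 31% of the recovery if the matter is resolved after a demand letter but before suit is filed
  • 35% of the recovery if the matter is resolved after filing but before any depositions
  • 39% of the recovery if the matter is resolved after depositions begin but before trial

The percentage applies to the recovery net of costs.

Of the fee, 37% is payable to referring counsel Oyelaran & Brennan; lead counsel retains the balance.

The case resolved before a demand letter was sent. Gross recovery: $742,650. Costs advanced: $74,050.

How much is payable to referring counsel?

Fee base (net of costs): $742,650 − $74,050 = $668,600
The matter resolved before a demand letter was sent, so the 25% rate applies.
$668,600 × 25% = $167,150.00
Referral share: 37% of $167,150.00 = $61,845.50; lead counsel retains $167,150.00 − $61,845.50 = $105,304.50.

$61,845.50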